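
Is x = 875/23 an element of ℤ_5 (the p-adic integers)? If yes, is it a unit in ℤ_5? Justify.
x ∈ ℤ_5 but not a unit; v_5(x) = 3 > 0

ℤ_5 = {x ∈ ℚ_5 : v_5(x) ≥ 0} and ℤ_5^× = {x ∈ ℤ_5 : v_5(x) = 0}. Here v_5(875/23) = v_5(num) − v_5(den) = 3; compare against these criteria.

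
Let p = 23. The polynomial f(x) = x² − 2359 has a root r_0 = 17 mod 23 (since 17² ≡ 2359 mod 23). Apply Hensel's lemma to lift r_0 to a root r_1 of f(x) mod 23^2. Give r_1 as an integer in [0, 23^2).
r_1 = 109 (mod 529)

Hensel's recurrence: r_{i+1} = r_i − f(r_i)·(f′(r_i))^{-1} mod 23^{i+2}, with f′(x) = 2x. Iterate:
  r_0 = 17 (mod 23)
  r_1 = 109 (mod 529)
Final: r_1 = 109, and one checks f(r_1) ≡ 0 mod 23^2.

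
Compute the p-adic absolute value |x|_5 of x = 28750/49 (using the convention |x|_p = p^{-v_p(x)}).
|28750/49|_5 = 1/625

Step 1 — compute v_5(x) by factoring powers of 5 out of the numerator and denominator: v_5(28750/49) = 4. Step 2 — apply |x|_p = p^{-v_p(x)} = 5^{-4} = 1/625.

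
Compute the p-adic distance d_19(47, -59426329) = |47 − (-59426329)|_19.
d_19(47, -59426329) = 1/2476099

Step 1 — x − y = 47 − (-59426329) = 59426376. Step 2 — v_19(59426376) = 5 (factor: 59426376 = (19^5 · 24); the sign does not affect v_p). Step 3 — |x − y|_19 = 19^{-5} = 1/2476099.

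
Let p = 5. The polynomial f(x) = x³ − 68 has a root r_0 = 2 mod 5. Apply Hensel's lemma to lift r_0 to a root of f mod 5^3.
r_2 = 57 (mod 125)

Hensel: r_{i+1} = r_i − f(r_i)/f′(r_i) mod 5^{i+2}, where f′(x) = 3x². Iterate:
  r_0 = 2 (mod 5)
  r_1 = 7 (mod 25)
  r_2 = 57 (mod 125)
Final: r = 57 with f(r) ≡ 0 mod 5^3.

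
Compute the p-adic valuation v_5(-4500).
v_5(-4500) = 3

v_5(n) is the largest exponent k such that 5^k divides n. Factor out: -4500 = -5^3 · 36. (Sign doesn't affect v_p.) So v_5(-4500) = 3.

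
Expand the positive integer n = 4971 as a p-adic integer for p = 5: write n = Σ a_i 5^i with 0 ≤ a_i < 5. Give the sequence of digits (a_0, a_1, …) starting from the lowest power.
(a_0, a_1, …) = (1, 4, 3, 4, 2, 1)

Repeated division by 5 gives the digits low-to-high: 4971 = 1 + 4·5^1 + 3·5^2 + 4·5^3 + 2·5^4 + 1·5^5. Digit sequence: (1, 4, 3, 4, 2, 1).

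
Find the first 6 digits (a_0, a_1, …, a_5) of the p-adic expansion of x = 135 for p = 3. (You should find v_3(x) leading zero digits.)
(a_0, …, a_5) = (0, 0, 0, 2, 1, 0)

v_3(135) = 3, so a_0 = ... = a_2 = 0. Factor out: x = 3^3 · u with u = 5 a unit in ℤ_3. Expand u iteratively via a_{v+i} = u_i mod 3, u_{i+1} = (u_i − a_{v+i})/3:
  u_0 = 5;  a_3 = 2;  u_1 = (u_0 − 2)/3 = 1
  u_1 = 1;  a_4 = 1;  u_2 = (u_1 − 1)/3 = 0
  u_2 = 0;  a_5 = 0;  u_3 = (u_2 − 0)/3 = 0
Digits: (0, 0, 0, 2, 1, 0).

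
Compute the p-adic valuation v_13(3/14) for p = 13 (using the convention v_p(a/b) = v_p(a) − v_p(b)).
v_13(3/14) = 0

Factor powers of 13 from the numerator and denominator of the reduced fraction: 3 = 13^0 · 3 and 14 = 13^0 · 14. Apply v_p(a/b) = v_p(a) − v_p(b): v_13(3/14) = 0 − 0 = 0.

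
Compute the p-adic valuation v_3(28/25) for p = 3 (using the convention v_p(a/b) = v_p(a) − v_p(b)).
v_3(28/25) = 0

Factor powers of 3 from the numerator and denominator of the reduced fraction: 28 = 3^0 · 28 and 25 = 3^0 · 25. Apply v_p(a/b) = v_p(a) − v_p(b): v_3(28/25) = 0 − 0 = 0.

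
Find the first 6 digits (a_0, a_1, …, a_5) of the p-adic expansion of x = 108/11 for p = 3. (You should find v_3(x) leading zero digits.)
(a_0, …, a_5) = (0, 0, 0, 2, 0, 2)

v_3(108/11) = 3, so a_0 = ... = a_2 = 0. Factor out: x = 3^3 · u with u = 4/11 a unit in ℤ_3. Expand u iteratively via a_{v+i} = u_i mod 3, u_{i+1} = (u_i − a_{v+i})/3:
  u_0 = 4/11;  a_3 = 2;  u_1 = (u_0 − 2)/3 = -6/11
  u_1 = -6/11;  a_4 = 0;  u_2 = (u_1 − 0)/3 = -2/11
  u_2 = -2/11;  a_5 = 2;  u_3 = (u_2 − 2)/3 = -8/11
Digits: (0, 0, 0, 2, 0, 2).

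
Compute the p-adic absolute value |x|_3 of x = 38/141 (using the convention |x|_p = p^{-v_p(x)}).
|38/141|_3 = 3

Step 1 — compute v_3(x) by factoring powers of 3 out of the numerator and denominator: v_3(38/141) = -1. Step 2 — apply |x|_p = p^{-v_p(x)} = 3^{1} = 3.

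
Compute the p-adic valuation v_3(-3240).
v_3(-3240) = 4

v_3(n) is the largest exponent k such that 3^k divides n. Factor out: -3240 = -3^4 · 40. (Sign doesn't affect v_p.) So v_3(-3240) = 4.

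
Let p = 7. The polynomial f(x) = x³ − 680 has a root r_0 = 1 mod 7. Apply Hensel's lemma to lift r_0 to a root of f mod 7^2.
r_1 = 15 (mod 49)

Hensel: r_{i+1} = r_i − f(r_i)/f′(r_i) mod 7^{i+2}, where f′(x) = 3x². Iterate:
  r_0 = 1 (mod 7)
  r_1 = 15 (mod 49)
Final: r = 15 with f(r) ≡ 0 mod 7^2.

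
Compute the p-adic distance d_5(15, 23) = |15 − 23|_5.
d_5(15, 23) = 1

Step 1 — x − y = 15 − 23 = -8. Step 2 — v_5(-8) = 0 (factor: -8 = −(5^0 · 8); the sign does not affect v_p). Step 3 — |x − y|_5 = 5^{0} = 1.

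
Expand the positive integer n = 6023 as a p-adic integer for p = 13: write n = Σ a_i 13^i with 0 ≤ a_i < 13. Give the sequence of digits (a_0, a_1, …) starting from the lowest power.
(a_0, a_1, …) = (4, 8, 9, 2)

Repeated division by 13 gives the digits low-to-high: 6023 = 4 + 8·13^1 + 9·13^2 + 2·13^3. Digit sequence: (4, 8, 9, 2).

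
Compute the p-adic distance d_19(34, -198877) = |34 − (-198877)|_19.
d_19(34, -198877) = 1/6859

Step 1 — x − y = 34 − (-198877) = 198911. Step 2 — v_19(198911) = 3 (factor: 198911 = (19^3 · 29); the sign does not affect v_p). Step 3 — |x − y|_19 = 19^{-3} = 1/6859.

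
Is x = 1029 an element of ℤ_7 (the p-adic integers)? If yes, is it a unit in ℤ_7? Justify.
x ∈ ℤ_7 but not a unit; v_7(x) = 3 > 0

ℤ_7 = {x ∈ ℚ_7 : v_7(x) ≥ 0} and ℤ_7^× = {x ∈ ℤ_7 : v_7(x) = 0}. Here v_7(1029) = v_7(num) − v_7(den) = 3; compare against these criteria.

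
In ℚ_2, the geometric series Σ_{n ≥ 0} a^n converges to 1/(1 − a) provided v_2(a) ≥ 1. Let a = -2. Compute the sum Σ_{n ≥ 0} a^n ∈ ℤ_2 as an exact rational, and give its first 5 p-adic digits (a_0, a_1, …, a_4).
Σ a^n = 1/(1 − a) = 1/3;  first 5 digits = (1, 1, 0, 1, 0)

v_2(a) = 1 ≥ 1, so the series converges in ℤ_2 to 1/(1 − a) = 1/(1 − (-2)) = 1/3. Expand this rational in ℤ_2: compute digits iteratively via d_i = x_i mod 2, x_{i+1} = (x_i − d_i)/2. The first 5 digits are (1, 1, 0, 1, 0).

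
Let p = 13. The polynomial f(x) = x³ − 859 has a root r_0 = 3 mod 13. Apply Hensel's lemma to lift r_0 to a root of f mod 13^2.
r_1 = 159 (mod 169)

Hensel: r_{i+1} = r_i − f(r_i)/f′(r_i) mod 13^{i+2}, where f′(x) = 3x². Iterate:
  r_0 = 3 (mod 13)
  r_1 = 159 (mod 169)
Final: r = 159 with f(r) ≡ 0 mod 13^2.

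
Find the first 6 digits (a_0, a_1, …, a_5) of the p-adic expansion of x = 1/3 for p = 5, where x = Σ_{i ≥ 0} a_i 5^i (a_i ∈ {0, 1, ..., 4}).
(a_0, …, a_5) = (2, 3, 1, 3, 1, 3)

v_5(1/3) = 0 (numerator and denominator both coprime to 5), so x ∈ ℤ_5^×. Compute digits iteratively via a_i = x_i mod 5, x_{i+1} = (x_i − a_i)/5, with x_0 = x:
  x_0 = 1/3;  a_0 = 2;  x_1 = (x_0 − 2)/5 = -1/3
  x_1 = -1/3;  a_1 = 3;  x_2 = (x_1 − 3)/5 = -2/3
  x_2 = -2/3;  a_2 = 1;  x_3 = (x_2 − 1)/5 = -1/3
  x_3 = -1/3;  a_3 = 3;  x_4 = (x_3 − 3)/5 = -2/3
  x_4 = -2/3;  a_4 = 1;  x_5 = (x_4 − 1)/5 = -1/3
  x_5 = -1/3;  a_5 = 3;  x_6 = (x_5 − 3)/5 = -2/3
Digits: (2, 3, 1, 3, 1, 3).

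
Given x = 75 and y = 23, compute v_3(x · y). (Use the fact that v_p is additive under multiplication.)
v_3(1725) = 1

v_p(x) = 1 (factor: 75 = 3^1 · 25); v_p(y) = 0 (factor: 23 = 3^0 · 23). Additivity: v_p(xy) = v_p(x) + v_p(y) = 1 + 0 = 1. (Direct check: xy = 1725 = 3^1 · (575).)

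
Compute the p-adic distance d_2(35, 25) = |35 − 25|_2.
d_2(35, 25) = 1/2

Step 1 — x − y = 35 − 25 = 10. Step 2 — v_2(10) = 1 (factor: 10 = (2^1 · 5); the sign does not affect v_p). Step 3 — |x − y|_2 = 2^{-1} = 1/2.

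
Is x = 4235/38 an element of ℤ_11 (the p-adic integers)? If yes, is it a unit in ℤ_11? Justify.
x ∈ ℤ_11 but not a unit; v_11(x) = 2 > 0

ℤ_11 = {x ∈ ℚ_11 : v_11(x) ≥ 0} and ℤ_11^× = {x ∈ ℤ_11 : v_11(x) = 0}. Here v_11(4235/38) = v_11(num) − v_11(den) = 2; compare against these criteria.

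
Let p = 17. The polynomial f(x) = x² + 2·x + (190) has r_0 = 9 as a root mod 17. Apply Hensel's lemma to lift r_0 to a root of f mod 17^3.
r_2 = 3188 (mod 4913)

Hensel: r_{i+1} = r_i − f(r_i)·(f′(r_i))^{-1} mod 17^{i+2}, f′(x) = 2x + 2. Iterate:
  r_0 = 9 (mod 17)
  r_1 = 9 (mod 289)
  r_2 = 3188 (mod 4913)
Final: r = 3188 satisfies f(r) ≡ 0 mod 17^3.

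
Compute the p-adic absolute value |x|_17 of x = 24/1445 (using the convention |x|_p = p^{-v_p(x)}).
|24/1445|_17 = 289

Step 1 — compute v_17(x) by factoring powers of 17 out of the numerator and denominator: v_17(24/1445) = -2. Step 2 — apply |x|_p = p^{-v_p(x)} = 17^{2} = 289.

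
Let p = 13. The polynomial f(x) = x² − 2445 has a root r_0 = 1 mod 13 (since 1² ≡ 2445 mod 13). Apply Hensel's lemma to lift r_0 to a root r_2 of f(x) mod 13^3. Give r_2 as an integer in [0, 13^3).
r_2 = 1561 (mod 2197)

Hensel's recurrence: r_{i+1} = r_i − f(r_i)·(f′(r_i))^{-1} mod 13^{i+2}, with f′(x) = 2x. Iterate:
  r_0 = 1 (mod 13)
  r_1 = 40 (mod 169)
  r_2 = 1561 (mod 2197)
Final: r_2 = 1561, and one checks f(r_2) ≡ 0 mod 13^3.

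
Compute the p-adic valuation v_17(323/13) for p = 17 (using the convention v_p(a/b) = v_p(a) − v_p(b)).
v_17(323/13) = 1

Factor powers of 17 from the numerator and denominator of the reduced fraction: 323 = 17^1 · 19 and 13 = 17^0 · 13. Apply v_p(a/b) = v_p(a) − v_p(b): v_17(323/13) = 1 − 0 = 1.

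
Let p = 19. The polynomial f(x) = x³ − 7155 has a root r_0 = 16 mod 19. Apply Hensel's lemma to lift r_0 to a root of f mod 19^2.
r_1 = 263 (mod 361)

Hensel: r_{i+1} = r_i − f(r_i)/f′(r_i) mod 19^{i+2}, where f′(x) = 3x². Iterate:
  r_0 = 16 (mod 19)
  r_1 = 263 (mod 361)
Final: r = 263 with f(r) ≡ 0 mod 19^2.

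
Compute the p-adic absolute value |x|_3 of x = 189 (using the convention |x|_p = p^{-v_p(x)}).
|189|_3 = 1/27

Step 1 — compute v_3(x) by factoring powers of 3 out of the numerator and denominator: v_3(189) = 3. Step 2 — apply |x|_p = p^{-v_p(x)} = 3^{-3} = 1/27.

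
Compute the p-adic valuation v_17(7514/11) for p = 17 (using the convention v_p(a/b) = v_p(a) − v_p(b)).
v_17(7514/11) = 2

Factor powers of 17 from the numerator and denominator of the reduced fraction: 7514 = 17^2 · 26 and 11 = 17^0 · 11. Apply v_p(a/b) = v_p(a) − v_p(b): v_17(7514/11) = 2 − 0 = 2.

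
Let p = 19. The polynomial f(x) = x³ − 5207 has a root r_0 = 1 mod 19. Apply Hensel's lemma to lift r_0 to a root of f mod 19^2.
r_1 = 172 (mod 361)

Hensel: r_{i+1} = r_i − f(r_i)/f′(r_i) mod 19^{i+2}, where f′(x) = 3x². Iterate:
  r_0 = 1 (mod 19)
  r_1 = 172 (mod 361)
Final: r = 172 with f(r) ≡ 0 mod 19^2.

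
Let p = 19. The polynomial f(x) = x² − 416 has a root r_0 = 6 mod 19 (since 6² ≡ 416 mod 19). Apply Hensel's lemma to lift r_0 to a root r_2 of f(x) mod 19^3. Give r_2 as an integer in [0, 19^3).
r_2 = 2685 (mod 6859)

Hensel's recurrence: r_{i+1} = r_i − f(r_i)·(f′(r_i))^{-1} mod 19^{i+2}, with f′(x) = 2x. Iterate:
  r_0 = 6 (mod 19)
  r_1 = 158 (mod 361)
  r_2 = 2685 (mod 6859)
Final: r_2 = 2685, and one checks f(r_2) ≡ 0 mod 19^3.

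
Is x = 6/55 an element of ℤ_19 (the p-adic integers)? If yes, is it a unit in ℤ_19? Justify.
x ∈ ℤ_19^× (unit); v_19(x) = 0

ℤ_19 = {x ∈ ℚ_19 : v_19(x) ≥ 0} and ℤ_19^× = {x ∈ ℤ_19 : v_19(x) = 0}. Here v_19(6/55) = v_19(num) − v_19(den) = 0; compare against these criteria.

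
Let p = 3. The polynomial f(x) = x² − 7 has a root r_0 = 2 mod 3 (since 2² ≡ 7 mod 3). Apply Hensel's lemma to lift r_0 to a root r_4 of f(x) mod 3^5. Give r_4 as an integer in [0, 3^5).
r_4 = 68 (mod 243)

Hensel's recurrence: r_{i+1} = r_i − f(r_i)·(f′(r_i))^{-1} mod 3^{i+2}, with f′(x) = 2x. Iterate:
  r_0 = 2 (mod 3)
  r_1 = 5 (mod 9)
  r_2 = 14 (mod 27)
  r_3 = 68 (mod 81)
  r_4 = 68 (mod 243)
Final: r_4 = 68, and one checks f(r_4) ≡ 0 mod 3^5.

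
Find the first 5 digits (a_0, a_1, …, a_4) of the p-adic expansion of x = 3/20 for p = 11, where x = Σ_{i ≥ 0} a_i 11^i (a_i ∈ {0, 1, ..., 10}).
(a_0, …, a_4) = (4, 9, 3, 9, 3)

v_11(3/20) = 0 (numerator and denominator both coprime to 11), so x ∈ ℤ_11^×. Compute digits iteratively via a_i = x_i mod 11, x_{i+1} = (x_i − a_i)/11, with x_0 = x:
  x_0 = 3/20;  a_0 = 4;  x_1 = (x_0 − 4)/11 = -7/20
  x_1 = -7/20;  a_1 = 9;  x_2 = (x_1 − 9)/11 = -17/20
  x_2 = -17/20;  a_2 = 3;  x_3 = (x_2 − 3)/11 = -7/20
  x_3 = -7/20;  a_3 = 9;  x_4 = (x_3 − 9)/11 = -17/20
  x_4 = -17/20;  a_4 = 3;  x_5 = (x_4 − 3)/11 = -7/20
Digits: (4, 9, 3, 9, 3).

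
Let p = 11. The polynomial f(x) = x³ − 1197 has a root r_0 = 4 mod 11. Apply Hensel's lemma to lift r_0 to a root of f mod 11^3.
r_2 = 136 (mod 1331)

Hensel: r_{i+1} = r_i − f(r_i)/f′(r_i) mod 11^{i+2}, where f′(x) = 3x². Iterate:
  r_0 = 4 (mod 11)
  r_1 = 15 (mod 121)
  r_2 = 136 (mod 1331)
Final: r = 136 with f(r) ≡ 0 mod 11^3.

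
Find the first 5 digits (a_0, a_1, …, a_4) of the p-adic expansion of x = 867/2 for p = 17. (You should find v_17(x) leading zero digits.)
(a_0, …, a_4) = (0, 0, 10, 8, 8)

v_17(867/2) = 2, so a_0 = ... = a_1 = 0. Factor out: x = 17^2 · u with u = 3/2 a unit in ℤ_17. Expand u iteratively via a_{v+i} = u_i mod 17, u_{i+1} = (u_i − a_{v+i})/17:
  u_0 = 3/2;  a_2 = 10;  u_1 = (u_0 − 10)/17 = -1/2
  u_1 = -1/2;  a_3 = 8;  u_2 = (u_1 − 8)/17 = -1/2
  u_2 = -1/2;  a_4 = 8;  u_3 = (u_2 − 8)/17 = -1/2
Digits: (0, 0, 10, 8, 8).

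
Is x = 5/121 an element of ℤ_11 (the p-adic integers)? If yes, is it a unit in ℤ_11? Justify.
x ∉ ℤ_11 (v_11(x) = -2 < 0)

ℤ_11 = {x ∈ ℚ_11 : v_11(x) ≥ 0} and ℤ_11^× = {x ∈ ℤ_11 : v_11(x) = 0}. Here v_11(5/121) = v_11(num) − v_11(den) = -2; compare against these criteria.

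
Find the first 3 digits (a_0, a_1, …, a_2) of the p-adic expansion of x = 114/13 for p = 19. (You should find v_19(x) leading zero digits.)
(a_0, …, a_2) = (0, 18, 2)

v_19(114/13) = 1, so a_0 = ... = a_0 = 0. Factor out: x = 19^1 · u with u = 6/13 a unit in ℤ_19. Expand u iteratively via a_{v+i} = u_i mod 19, u_{i+1} = (u_i − a_{v+i})/19:
  u_0 = 6/13;  a_1 = 18;  u_1 = (u_0 − 18)/19 = -12/13
  u_1 = -12/13;  a_2 = 2;  u_2 = (u_1 − 2)/19 = -2/13
Digits: (0, 18, 2).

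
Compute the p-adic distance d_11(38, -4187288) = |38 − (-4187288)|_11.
d_11(38, -4187288) = 1/161051

Step 1 — x − y = 38 − (-4187288) = 4187326. Step 2 — v_11(4187326) = 5 (factor: 4187326 = (11^5 · 26); the sign does not affect v_p). Step 3 — |x − y|_11 = 11^{-5} = 1/161051.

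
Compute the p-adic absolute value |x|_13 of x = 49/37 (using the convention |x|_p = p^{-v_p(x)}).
|49/37|_13 = 1

Step 1 — compute v_13(x) by factoring powers of 13 out of the numerator and denominator: v_13(49/37) = 0. Step 2 — apply |x|_p = p^{-v_p(x)} = 13^{0} = 1.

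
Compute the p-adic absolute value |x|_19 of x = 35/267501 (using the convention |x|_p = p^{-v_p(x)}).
|35/267501|_19 = 6859

Step 1 — compute v_19(x) by factoring powers of 19 out of the numerator and denominator: v_19(35/267501) = -3. Step 2 — apply |x|_p = p^{-v_p(x)} = 19^{3} = 6859.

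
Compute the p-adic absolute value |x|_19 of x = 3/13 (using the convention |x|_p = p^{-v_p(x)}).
|3/13|_19 = 1

Step 1 — compute v_19(x) by factoring powers of 19 out of the numerator and denominator: v_19(3/13) = 0. Step 2 — apply |x|_p = p^{-v_p(x)} = 19^{0} = 1.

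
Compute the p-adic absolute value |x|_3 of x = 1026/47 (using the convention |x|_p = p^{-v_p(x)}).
|1026/47|_3 = 1/27

Step 1 — compute v_3(x) by factoring powers of 3 out of the numerator and denominator: v_3(1026/47) = 3. Step 2 — apply |x|_p = p^{-v_p(x)} = 3^{-3} = 1/27.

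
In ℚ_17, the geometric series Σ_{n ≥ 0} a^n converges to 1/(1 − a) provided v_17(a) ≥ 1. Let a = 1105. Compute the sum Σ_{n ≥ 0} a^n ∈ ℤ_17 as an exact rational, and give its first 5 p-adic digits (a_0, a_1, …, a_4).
Σ a^n = 1/(1 − a) = -1/1104;  first 5 digits = (1, 14, 12, 0, 15)

v_17(a) = 1 ≥ 1, so the series converges in ℤ_17 to 1/(1 − a) = 1/(1 − 1105) = -1/1104. Expand this rational in ℤ_17: compute digits iteratively via d_i = x_i mod 17, x_{i+1} = (x_i − d_i)/17. The first 5 digits are (1, 14, 12, 0, 15).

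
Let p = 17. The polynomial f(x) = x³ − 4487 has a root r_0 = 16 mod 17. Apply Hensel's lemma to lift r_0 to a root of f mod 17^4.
r_3 = 38487 (mod 83521)

Hensel: r_{i+1} = r_i − f(r_i)/f′(r_i) mod 17^{i+2}, where f′(x) = 3x². Iterate:
  r_0 = 16 (mod 17)
  r_1 = 50 (mod 289)
  r_2 = 4096 (mod 4913)
  r_3 = 38487 (mod 83521)
Final: r = 38487 with f(r) ≡ 0 mod 17^4.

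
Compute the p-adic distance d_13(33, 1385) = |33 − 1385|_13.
d_13(33, 1385) = 1/169

Step 1 — x − y = 33 − 1385 = -1352. Step 2 — v_13(-1352) = 2 (factor: -1352 = −(13^2 · 8); the sign does not affect v_p). Step 3 — |x − y|_13 = 13^{-2} = 1/169.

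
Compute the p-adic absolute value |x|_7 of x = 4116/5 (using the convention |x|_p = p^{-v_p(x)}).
|4116/5|_7 = 1/343

Step 1 — compute v_7(x) by factoring powers of 7 out of the numerator and denominator: v_7(4116/5) = 3. Step 2 — apply |x|_p = p^{-v_p(x)} = 7^{-3} = 1/343.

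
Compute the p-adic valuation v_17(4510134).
v_17(4510134) = 4

v_17(n) is the largest exponent k such that 17^k divides n. Factor out: 4510134 = 17^4 · 54. (Sign doesn't affect v_p.) So v_17(4510134) = 4.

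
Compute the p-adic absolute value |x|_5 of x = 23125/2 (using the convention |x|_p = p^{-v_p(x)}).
|23125/2|_5 = 1/625

Step 1 — compute v_5(x) by factoring powers of 5 out of the numerator and denominator: v_5(23125/2) = 4. Step 2 — apply |x|_p = p^{-v_p(x)} = 5^{-4} = 1/625.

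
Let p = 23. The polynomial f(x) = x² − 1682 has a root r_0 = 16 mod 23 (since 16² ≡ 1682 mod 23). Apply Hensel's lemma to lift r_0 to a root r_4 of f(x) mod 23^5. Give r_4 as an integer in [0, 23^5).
r_4 = 4664485 (mod 6436343)

Hensel's recurrence: r_{i+1} = r_i − f(r_i)·(f′(r_i))^{-1} mod 23^{i+2}, with f′(x) = 2x. Iterate:
  r_0 = 16 (mod 23)
  r_1 = 292 (mod 529)
  r_2 = 4524 (mod 12167)
  r_3 = 187029 (mod 279841)
  r_4 = 4664485 (mod 6436343)
Final: r_4 = 4664485, and one checks f(r_4) ≡ 0 mod 23^5.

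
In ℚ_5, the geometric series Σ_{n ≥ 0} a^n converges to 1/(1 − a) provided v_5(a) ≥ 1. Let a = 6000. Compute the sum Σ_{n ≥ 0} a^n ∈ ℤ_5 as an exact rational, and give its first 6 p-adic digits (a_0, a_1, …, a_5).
Σ a^n = 1/(1 − a) = -1/5999;  first 6 digits = (1, 0, 0, 3, 4, 1)

v_5(a) = 3 ≥ 1, so the series converges in ℤ_5 to 1/(1 − a) = 1/(1 − 6000) = -1/5999. Expand this rational in ℤ_5: compute digits iteratively via d_i = x_i mod 5, x_{i+1} = (x_i − d_i)/5. The first 6 digits are (1, 0, 0, 3, 4, 1).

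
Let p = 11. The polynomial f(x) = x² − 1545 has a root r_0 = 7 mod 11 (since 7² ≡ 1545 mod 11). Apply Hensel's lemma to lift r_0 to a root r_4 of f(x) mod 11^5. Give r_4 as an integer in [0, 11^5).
r_4 = 150586 (mod 161051)

Hensel's recurrence: r_{i+1} = r_i − f(r_i)·(f′(r_i))^{-1} mod 11^{i+2}, with f′(x) = 2x. Iterate:
  r_0 = 7 (mod 11)
  r_1 = 62 (mod 121)
  r_2 = 183 (mod 1331)
  r_3 = 4176 (mod 14641)
  r_4 = 150586 (mod 161051)
Final: r_4 = 150586, and one checks f(r_4) ≡ 0 mod 11^5.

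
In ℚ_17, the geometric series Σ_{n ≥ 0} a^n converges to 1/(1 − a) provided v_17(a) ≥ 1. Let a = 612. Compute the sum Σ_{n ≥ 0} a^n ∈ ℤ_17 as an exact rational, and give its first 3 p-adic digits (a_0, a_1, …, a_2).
Σ a^n = 1/(1 − a) = -1/611;  first 3 digits = (1, 2, 6)

v_17(a) = 1 ≥ 1, so the series converges in ℤ_17 to 1/(1 − a) = 1/(1 − 612) = -1/611. Expand this rational in ℤ_17: compute digits iteratively via d_i = x_i mod 17, x_{i+1} = (x_i − d_i)/17. The first 3 digits are (1, 2, 6).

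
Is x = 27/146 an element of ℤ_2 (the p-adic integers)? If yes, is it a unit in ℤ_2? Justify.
x ∉ ℤ_2 (v_2(x) = -1 < 0)

ℤ_2 = {x ∈ ℚ_2 : v_2(x) ≥ 0} and ℤ_2^× = {x ∈ ℤ_2 : v_2(x) = 0}. Here v_2(27/146) = v_2(num) − v_2(den) = -1; compare against these criteria.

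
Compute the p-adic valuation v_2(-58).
v_2(-58) = 1

v_2(n) is the largest exponent k such that 2^k divides n. Factor out: -58 = -2^1 · 29. (Sign doesn't affect v_p.) So v_2(-58) = 1.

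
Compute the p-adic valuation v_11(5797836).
v_11(5797836) = 5

v_11(n) is the largest exponent k such that 11^k divides n. Factor out: 5797836 = 11^5 · 36. (Sign doesn't affect v_p.) So v_11(5797836) = 5.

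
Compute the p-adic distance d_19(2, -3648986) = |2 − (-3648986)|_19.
d_19(2, -3648986) = 1/130321

Step 1 — x − y = 2 − (-3648986) = 3648988. Step 2 — v_19(3648988) = 4 (factor: 3648988 = (19^4 · 28); the sign does not affect v_p). Step 3 — |x − y|_19 = 19^{-4} = 1/130321.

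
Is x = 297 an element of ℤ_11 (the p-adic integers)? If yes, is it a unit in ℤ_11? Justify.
x ∈ ℤ_11 but not a unit; v_11(x) = 1 > 0

ℤ_11 = {x ∈ ℚ_11 : v_11(x) ≥ 0} and ℤ_11^× = {x ∈ ℤ_11 : v_11(x) = 0}. Here v_11(297) = v_11(num) − v_11(den) = 1; compare against these criteria.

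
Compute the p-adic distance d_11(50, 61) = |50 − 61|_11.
d_11(50, 61) = 1/11

Step 1 — x − y = 50 − 61 = -11. Step 2 — v_11(-11) = 1 (factor: -11 = −(11^1 · 1); the sign does not affect v_p). Step 3 — |x − y|_11 = 11^{-1} = 1/11.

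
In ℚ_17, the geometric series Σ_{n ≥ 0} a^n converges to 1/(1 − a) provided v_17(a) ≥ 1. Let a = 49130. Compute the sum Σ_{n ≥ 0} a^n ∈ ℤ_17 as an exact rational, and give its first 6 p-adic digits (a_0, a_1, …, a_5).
Σ a^n = 1/(1 − a) = -1/49129;  first 6 digits = (1, 0, 0, 10, 0, 0)

v_17(a) = 3 ≥ 1, so the series converges in ℤ_17 to 1/(1 − a) = 1/(1 − 49130) = -1/49129. Expand this rational in ℤ_17: compute digits iteratively via d_i = x_i mod 17, x_{i+1} = (x_i − d_i)/17. The first 6 digits are (1, 0, 0, 10, 0, 0).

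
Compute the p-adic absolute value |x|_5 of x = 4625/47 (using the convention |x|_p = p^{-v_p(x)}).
|4625/47|_5 = 1/125

Step 1 — compute v_5(x) by factoring powers of 5 out of the numerator and denominator: v_5(4625/47) = 3. Step 2 — apply |x|_p = p^{-v_p(x)} = 5^{-3} = 1/125.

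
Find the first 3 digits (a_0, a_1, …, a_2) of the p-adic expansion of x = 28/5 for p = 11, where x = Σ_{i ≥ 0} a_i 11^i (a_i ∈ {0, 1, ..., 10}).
(a_0, …, a_2) = (10, 4, 4)

v_11(28/5) = 0 (numerator and denominator both coprime to 11), so x ∈ ℤ_11^×. Compute digits iteratively via a_i = x_i mod 11, x_{i+1} = (x_i − a_i)/11, with x_0 = x:
  x_0 = 28/5;  a_0 = 10;  x_1 = (x_0 − 10)/11 = -2/5
  x_1 = -2/5;  a_1 = 4;  x_2 = (x_1 − 4)/11 = -2/5
  x_2 = -2/5;  a_2 = 4;  x_3 = (x_2 − 4)/11 = -2/5
Digits: (10, 4, 4).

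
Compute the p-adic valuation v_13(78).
v_13(78) = 1

v_13(n) is the largest exponent k such that 13^k divides n. Factor out: 78 = 13^1 · 6. (Sign doesn't affect v_p.) So v_13(78) = 1.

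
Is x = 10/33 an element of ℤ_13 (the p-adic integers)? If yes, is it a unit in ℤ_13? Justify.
x ∈ ℤ_13^× (unit); v_13(x) = 0

ℤ_13 = {x ∈ ℚ_13 : v_13(x) ≥ 0} and ℤ_13^× = {x ∈ ℤ_13 : v_13(x) = 0}. Here v_13(10/33) = v_13(num) − v_13(den) = 0; compare against these criteria.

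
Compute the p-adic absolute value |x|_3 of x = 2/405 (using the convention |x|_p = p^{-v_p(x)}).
|2/405|_3 = 81

Step 1 — compute v_3(x) by factoring powers of 3 out of the numerator and denominator: v_3(2/405) = -4. Step 2 — apply |x|_p = p^{-v_p(x)} = 3^{4} = 81.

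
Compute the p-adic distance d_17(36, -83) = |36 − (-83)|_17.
d_17(36, -83) = 1/17

Step 1 — x − y = 36 − (-83) = 119. Step 2 — v_17(119) = 1 (factor: 119 = (17^1 · 7); the sign does not affect v_p). Step 3 — |x − y|_17 = 17^{-1} = 1/17.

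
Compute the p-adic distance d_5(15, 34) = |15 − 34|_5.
d_5(15, 34) = 1

Step 1 — x − y = 15 − 34 = -19. Step 2 — v_5(-19) = 0 (factor: -19 = −(5^0 · 19); the sign does not affect v_p). Step 3 — |x − y|_5 = 5^{0} = 1.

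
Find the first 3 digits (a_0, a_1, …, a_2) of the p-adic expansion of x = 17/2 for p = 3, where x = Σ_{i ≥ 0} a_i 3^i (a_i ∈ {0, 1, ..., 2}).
(a_0, …, a_2) = (1, 1, 2)

v_3(17/2) = 0 (numerator and denominator both coprime to 3), so x ∈ ℤ_3^×. Compute digits iteratively via a_i = x_i mod 3, x_{i+1} = (x_i − a_i)/3, with x_0 = x:
  x_0 = 17/2;  a_0 = 1;  x_1 = (x_0 − 1)/3 = 5/2
  x_1 = 5/2;  a_1 = 1;  x_2 = (x_1 − 1)/3 = 1/2
  x_2 = 1/2;  a_2 = 2;  x_3 = (x_2 − 2)/3 = -1/2
Digits: (1, 1, 2).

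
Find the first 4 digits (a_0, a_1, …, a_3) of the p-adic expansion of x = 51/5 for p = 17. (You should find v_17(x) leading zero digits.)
(a_0, …, a_3) = (0, 4, 10, 13)

v_17(51/5) = 1, so a_0 = ... = a_0 = 0. Factor out: x = 17^1 · u with u = 3/5 a unit in ℤ_17. Expand u iteratively via a_{v+i} = u_i mod 17, u_{i+1} = (u_i − a_{v+i})/17:
  u_0 = 3/5;  a_1 = 4;  u_1 = (u_0 − 4)/17 = -1/5
  u_1 = -1/5;  a_2 = 10;  u_2 = (u_1 − 10)/17 = -3/5
  u_2 = -3/5;  a_3 = 13;  u_3 = (u_2 − 13)/17 = -4/5
Digits: (0, 4, 10, 13).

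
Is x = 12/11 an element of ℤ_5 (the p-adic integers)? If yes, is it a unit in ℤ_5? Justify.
x ∈ ℤ_5^× (unit); v_5(x) = 0

ℤ_5 = {x ∈ ℚ_5 : v_5(x) ≥ 0} and ℤ_5^× = {x ∈ ℤ_5 : v_5(x) = 0}. Here v_5(12/11) = v_5(num) − v_5(den) = 0; compare against these criteria.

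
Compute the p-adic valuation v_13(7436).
v_13(7436) = 2

v_13(n) is the largest exponent k such that 13^k divides n. Factor out: 7436 = 13^2 · 44. (Sign doesn't affect v_p.) So v_13(7436) = 2.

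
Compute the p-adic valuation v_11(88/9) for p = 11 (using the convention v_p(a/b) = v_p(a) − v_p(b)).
v_11(88/9) = 1

Factor powers of 11 from the numerator and denominator of the reduced fraction: 88 = 11^1 · 8 and 9 = 11^0 · 9. Apply v_p(a/b) = v_p(a) − v_p(b): v_11(88/9) = 1 − 0 = 1.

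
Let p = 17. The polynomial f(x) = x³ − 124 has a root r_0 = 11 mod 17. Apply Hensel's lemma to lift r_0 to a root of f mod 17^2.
r_1 = 147 (mod 289)

Hensel: r_{i+1} = r_i − f(r_i)/f′(r_i) mod 17^{i+2}, where f′(x) = 3x². Iterate:
  r_0 = 11 (mod 17)
  r_1 = 147 (mod 289)
Final: r = 147 with f(r) ≡ 0 mod 17^2.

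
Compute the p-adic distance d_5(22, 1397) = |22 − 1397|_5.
d_5(22, 1397) = 1/125

Step 1 — x − y = 22 − 1397 = -1375. Step 2 — v_5(-1375) = 3 (factor: -1375 = −(5^3 · 11); the sign does not affect v_p). Step 3 — |x − y|_5 = 5^{-3} = 1/125.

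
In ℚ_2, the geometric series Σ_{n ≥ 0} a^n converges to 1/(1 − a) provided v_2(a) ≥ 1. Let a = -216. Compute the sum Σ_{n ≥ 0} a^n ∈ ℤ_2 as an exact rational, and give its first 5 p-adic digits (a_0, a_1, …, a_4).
Σ a^n = 1/(1 − a) = 1/217;  first 5 digits = (1, 0, 0, 1, 0)

v_2(a) = 3 ≥ 1, so the series converges in ℤ_2 to 1/(1 − a) = 1/(1 − (-216)) = 1/217. Expand this rational in ℤ_2: compute digits iteratively via d_i = x_i mod 2, x_{i+1} = (x_i − d_i)/2. The first 5 digits are (1, 0, 0, 1, 0).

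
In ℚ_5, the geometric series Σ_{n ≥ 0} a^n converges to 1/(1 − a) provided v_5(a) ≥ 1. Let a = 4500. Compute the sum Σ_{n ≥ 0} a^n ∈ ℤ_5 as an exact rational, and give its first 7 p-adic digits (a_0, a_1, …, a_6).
Σ a^n = 1/(1 − a) = -1/4499;  first 7 digits = (1, 0, 0, 1, 2, 1, 1)

v_5(a) = 3 ≥ 1, so the series converges in ℤ_5 to 1/(1 − a) = 1/(1 − 4500) = -1/4499. Expand this rational in ℤ_5: compute digits iteratively via d_i = x_i mod 5, x_{i+1} = (x_i − d_i)/5. The first 7 digits are (1, 0, 0, 1, 2, 1, 1).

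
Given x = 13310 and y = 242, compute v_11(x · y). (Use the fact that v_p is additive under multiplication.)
v_11(3221020) = 5

v_p(x) = 3 (factor: 13310 = 11^3 · 10); v_p(y) = 2 (factor: 242 = 11^2 · 2). Additivity: v_p(xy) = v_p(x) + v_p(y) = 3 + 2 = 5. (Direct check: xy = 3221020 = 11^5 · (20).)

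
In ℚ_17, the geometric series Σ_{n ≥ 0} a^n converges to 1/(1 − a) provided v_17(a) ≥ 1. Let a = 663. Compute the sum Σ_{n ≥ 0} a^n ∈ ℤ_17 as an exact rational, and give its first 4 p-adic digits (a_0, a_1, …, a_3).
Σ a^n = 1/(1 − a) = -1/662;  first 4 digits = (1, 5, 10, 10)

v_17(a) = 1 ≥ 1, so the series converges in ℤ_17 to 1/(1 − a) = 1/(1 − 663) = -1/662. Expand this rational in ℤ_17: compute digits iteratively via d_i = x_i mod 17, x_{i+1} = (x_i − d_i)/17. The first 4 digits are (1, 5, 10, 10).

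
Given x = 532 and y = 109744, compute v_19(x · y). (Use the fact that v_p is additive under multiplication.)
v_19(58383808) = 4

v_p(x) = 1 (factor: 532 = 19^1 · 28); v_p(y) = 3 (factor: 109744 = 19^3 · 16). Additivity: v_p(xy) = v_p(x) + v_p(y) = 1 + 3 = 4. (Direct check: xy = 58383808 = 19^4 · (448).)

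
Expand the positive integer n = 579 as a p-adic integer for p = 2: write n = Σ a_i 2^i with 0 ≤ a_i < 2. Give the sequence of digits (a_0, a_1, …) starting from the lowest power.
(a_0, a_1, …) = (1, 1, 0, 0, 0, 0, 1, 0, 0, 1)

Repeated division by 2 gives the digits low-to-high: 579 = 1 + 1·2^1 + 1·2^6 + 1·2^9. Digit sequence: (1, 1, 0, 0, 0, 0, 1, 0, 0, 1).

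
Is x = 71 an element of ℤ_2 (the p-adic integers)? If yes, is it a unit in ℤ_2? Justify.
x ∈ ℤ_2^× (unit); v_2(x) = 0

ℤ_2 = {x ∈ ℚ_2 : v_2(x) ≥ 0} and ℤ_2^× = {x ∈ ℤ_2 : v_2(x) = 0}. Here v_2(71) = v_2(num) − v_2(den) = 0; compare against these criteria.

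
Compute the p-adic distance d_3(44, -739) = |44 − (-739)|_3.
d_3(44, -739) = 1/27

Step 1 — x − y = 44 − (-739) = 783. Step 2 — v_3(783) = 3 (factor: 783 = (3^3 · 29); the sign does not affect v_p). Step 3 — |x − y|_3 = 3^{-3} = 1/27.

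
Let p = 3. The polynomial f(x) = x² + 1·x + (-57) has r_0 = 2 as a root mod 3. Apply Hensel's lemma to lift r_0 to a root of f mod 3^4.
r_3 = 59 (mod 81)

Hensel: r_{i+1} = r_i − f(r_i)·(f′(r_i))^{-1} mod 3^{i+2}, f′(x) = 2x + 1. Iterate:
  r_0 = 2 (mod 3)
  r_1 = 5 (mod 9)
  r_2 = 5 (mod 27)
  r_3 = 59 (mod 81)
Final: r = 59 satisfies f(r) ≡ 0 mod 3^4.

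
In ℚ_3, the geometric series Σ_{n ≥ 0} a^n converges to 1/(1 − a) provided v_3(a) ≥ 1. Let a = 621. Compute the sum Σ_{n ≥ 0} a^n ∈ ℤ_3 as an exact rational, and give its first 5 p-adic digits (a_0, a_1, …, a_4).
Σ a^n = 1/(1 − a) = -1/620;  first 5 digits = (1, 0, 0, 2, 1)

v_3(a) = 3 ≥ 1, so the series converges in ℤ_3 to 1/(1 − a) = 1/(1 − 621) = -1/620. Expand this rational in ℤ_3: compute digits iteratively via d_i = x_i mod 3, x_{i+1} = (x_i − d_i)/3. The first 5 digits are (1, 0, 0, 2, 1).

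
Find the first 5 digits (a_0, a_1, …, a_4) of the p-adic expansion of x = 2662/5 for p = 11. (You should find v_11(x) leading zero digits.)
(a_0, …, a_4) = (0, 0, 0, 7, 6)

v_11(2662/5) = 3, so a_0 = ... = a_2 = 0. Factor out: x = 11^3 · u with u = 2/5 a unit in ℤ_11. Expand u iteratively via a_{v+i} = u_i mod 11, u_{i+1} = (u_i − a_{v+i})/11:
  u_0 = 2/5;  a_3 = 7;  u_1 = (u_0 − 7)/11 = -3/5
  u_1 = -3/5;  a_4 = 6;  u_2 = (u_1 − 6)/11 = -3/5
Digits: (0, 0, 0, 7, 6).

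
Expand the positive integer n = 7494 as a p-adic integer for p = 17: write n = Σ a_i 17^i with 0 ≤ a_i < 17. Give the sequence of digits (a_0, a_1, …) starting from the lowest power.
(a_0, a_1, …) = (14, 15, 8, 1)

Repeated division by 17 gives the digits low-to-high: 7494 = 14 + 15·17^1 + 8·17^2 + 1·17^3. Digit sequence: (14, 15, 8, 1).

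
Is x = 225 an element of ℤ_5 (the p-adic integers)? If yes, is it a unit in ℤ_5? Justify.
x ∈ ℤ_5 but not a unit; v_5(x) = 2 > 0

ℤ_5 = {x ∈ ℚ_5 : v_5(x) ≥ 0} and ℤ_5^× = {x ∈ ℤ_5 : v_5(x) = 0}. Here v_5(225) = v_5(num) − v_5(den) = 2; compare against these criteria.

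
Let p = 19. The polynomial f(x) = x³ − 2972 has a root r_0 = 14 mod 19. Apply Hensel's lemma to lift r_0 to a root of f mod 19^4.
r_3 = 114584 (mod 130321)

Hensel: r_{i+1} = r_i − f(r_i)/f′(r_i) mod 19^{i+2}, where f′(x) = 3x². Iterate:
  r_0 = 14 (mod 19)
  r_1 = 147 (mod 361)
  r_2 = 4840 (mod 6859)
  r_3 = 114584 (mod 130321)
Final: r = 114584 with f(r) ≡ 0 mod 19^4.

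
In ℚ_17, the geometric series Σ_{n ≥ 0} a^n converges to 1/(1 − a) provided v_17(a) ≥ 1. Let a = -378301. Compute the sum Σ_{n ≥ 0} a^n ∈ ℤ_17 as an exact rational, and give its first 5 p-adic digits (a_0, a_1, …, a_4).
Σ a^n = 1/(1 − a) = 1/378302;  first 5 digits = (1, 0, 0, 8, 12)

v_17(a) = 3 ≥ 1, so the series converges in ℤ_17 to 1/(1 − a) = 1/(1 − (-378301)) = 1/378302. Expand this rational in ℤ_17: compute digits iteratively via d_i = x_i mod 17, x_{i+1} = (x_i − d_i)/17. The first 5 digits are (1, 0, 0, 8, 12).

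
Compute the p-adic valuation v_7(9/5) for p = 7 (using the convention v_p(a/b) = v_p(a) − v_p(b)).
v_7(9/5) = 0

Factor powers of 7 from the numerator and denominator of the reduced fraction: 9 = 7^0 · 9 and 5 = 7^0 · 5. Apply v_p(a/b) = v_p(a) − v_p(b): v_7(9/5) = 0 − 0 = 0.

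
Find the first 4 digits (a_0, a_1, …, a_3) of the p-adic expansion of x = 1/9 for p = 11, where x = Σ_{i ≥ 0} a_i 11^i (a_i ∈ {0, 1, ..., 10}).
(a_0, …, a_3) = (5, 2, 1, 6)

v_11(1/9) = 0 (numerator and denominator both coprime to 11), so x ∈ ℤ_11^×. Compute digits iteratively via a_i = x_i mod 11, x_{i+1} = (x_i − a_i)/11, with x_0 = x:
  x_0 = 1/9;  a_0 = 5;  x_1 = (x_0 − 5)/11 = -4/9
  x_1 = -4/9;  a_1 = 2;  x_2 = (x_1 − 2)/11 = -2/9
  x_2 = -2/9;  a_2 = 1;  x_3 = (x_2 − 1)/11 = -1/9
  x_3 = -1/9;  a_3 = 6;  x_4 = (x_3 − 6)/11 = -5/9
Digits: (5, 2, 1, 6).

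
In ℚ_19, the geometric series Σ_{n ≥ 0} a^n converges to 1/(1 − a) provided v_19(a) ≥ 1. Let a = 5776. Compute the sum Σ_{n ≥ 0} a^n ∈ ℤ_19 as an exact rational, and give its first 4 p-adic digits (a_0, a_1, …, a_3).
Σ a^n = 1/(1 − a) = -1/5775;  first 4 digits = (1, 0, 16, 0)

v_19(a) = 2 ≥ 1, so the series converges in ℤ_19 to 1/(1 − a) = 1/(1 − 5776) = -1/5775. Expand this rational in ℤ_19: compute digits iteratively via d_i = x_i mod 19, x_{i+1} = (x_i − d_i)/19. The first 4 digits are (1, 0, 16, 0).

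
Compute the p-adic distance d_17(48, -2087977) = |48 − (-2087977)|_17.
d_17(48, -2087977) = 1/83521

Step 1 — x − y = 48 − (-2087977) = 2088025. Step 2 — v_17(2088025) = 4 (factor: 2088025 = (17^4 · 25); the sign does not affect v_p). Step 3 — |x − y|_17 = 17^{-4} = 1/83521.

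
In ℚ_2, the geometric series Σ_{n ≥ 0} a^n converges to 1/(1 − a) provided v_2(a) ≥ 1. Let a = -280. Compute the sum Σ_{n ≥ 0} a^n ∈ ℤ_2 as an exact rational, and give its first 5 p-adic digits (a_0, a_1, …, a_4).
Σ a^n = 1/(1 − a) = 1/281;  first 5 digits = (1, 0, 0, 1, 0)

v_2(a) = 3 ≥ 1, so the series converges in ℤ_2 to 1/(1 − a) = 1/(1 − (-280)) = 1/281. Expand this rational in ℤ_2: compute digits iteratively via d_i = x_i mod 2, x_{i+1} = (x_i − d_i)/2. The first 5 digits are (1, 0, 0, 1, 0).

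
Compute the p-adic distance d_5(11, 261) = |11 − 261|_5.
d_5(11, 261) = 1/125

Step 1 — x − y = 11 − 261 = -250. Step 2 — v_5(-250) = 3 (factor: -250 = −(5^3 · 2); the sign does not affect v_p). Step 3 — |x − y|_5 = 5^{-3} = 1/125.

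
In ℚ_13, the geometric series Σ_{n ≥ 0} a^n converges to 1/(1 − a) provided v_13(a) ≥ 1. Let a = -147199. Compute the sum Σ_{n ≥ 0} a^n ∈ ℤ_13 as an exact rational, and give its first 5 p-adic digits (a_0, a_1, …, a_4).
Σ a^n = 1/(1 − a) = 1/147200;  first 5 digits = (1, 0, 0, 11, 7)

v_13(a) = 3 ≥ 1, so the series converges in ℤ_13 to 1/(1 − a) = 1/(1 − (-147199)) = 1/147200. Expand this rational in ℤ_13: compute digits iteratively via d_i = x_i mod 13, x_{i+1} = (x_i − d_i)/13. The first 5 digits are (1, 0, 0, 11, 7).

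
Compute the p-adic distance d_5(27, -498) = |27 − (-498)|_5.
d_5(27, -498) = 1/25

Step 1 — x − y = 27 − (-498) = 525. Step 2 — v_5(525) = 2 (factor: 525 = (5^2 · 21); the sign does not affect v_p). Step 3 — |x − y|_5 = 5^{-2} = 1/25.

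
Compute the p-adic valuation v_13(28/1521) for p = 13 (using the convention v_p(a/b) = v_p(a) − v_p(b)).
v_13(28/1521) = -2

Factor powers of 13 from the numerator and denominator of the reduced fraction: 28 = 13^0 · 28 and 1521 = 13^2 · 9. Apply v_p(a/b) = v_p(a) − v_p(b): v_13(28/1521) = 0 − 2 = -2.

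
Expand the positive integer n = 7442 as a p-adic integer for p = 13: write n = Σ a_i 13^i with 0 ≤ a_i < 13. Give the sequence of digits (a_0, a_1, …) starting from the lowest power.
(a_0, a_1, …) = (6, 0, 5, 3)

Repeated division by 13 gives the digits low-to-high: 7442 = 6 + 5·13^2 + 3·13^3. Digit sequence: (6, 0, 5, 3).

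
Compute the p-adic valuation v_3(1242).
v_3(1242) = 3

v_3(n) is the largest exponent k such that 3^k divides n. Factor out: 1242 = 3^3 · 46. (Sign doesn't affect v_p.) So v_3(1242) = 3.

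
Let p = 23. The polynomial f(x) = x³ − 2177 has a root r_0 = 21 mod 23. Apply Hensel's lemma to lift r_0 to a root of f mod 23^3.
r_2 = 10716 (mod 12167)

Hensel: r_{i+1} = r_i − f(r_i)/f′(r_i) mod 23^{i+2}, where f′(x) = 3x². Iterate:
  r_0 = 21 (mod 23)
  r_1 = 136 (mod 529)
  r_2 = 10716 (mod 12167)
Final: r = 10716 with f(r) ≡ 0 mod 23^3.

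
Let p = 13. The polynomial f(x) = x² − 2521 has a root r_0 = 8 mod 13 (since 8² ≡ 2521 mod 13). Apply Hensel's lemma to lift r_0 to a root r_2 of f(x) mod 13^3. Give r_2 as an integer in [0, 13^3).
r_2 = 2179 (mod 2197)

Hensel's recurrence: r_{i+1} = r_i − f(r_i)·(f′(r_i))^{-1} mod 13^{i+2}, with f′(x) = 2x. Iterate:
  r_0 = 8 (mod 13)
  r_1 = 151 (mod 169)
  r_2 = 2179 (mod 2197)
Final: r_2 = 2179, and one checks f(r_2) ≡ 0 mod 13^3.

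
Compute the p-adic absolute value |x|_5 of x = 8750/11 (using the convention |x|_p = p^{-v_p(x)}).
|8750/11|_5 = 1/625

Step 1 — compute v_5(x) by factoring powers of 5 out of the numerator and denominator: v_5(8750/11) = 4. Step 2 — apply |x|_p = p^{-v_p(x)} = 5^{-4} = 1/625.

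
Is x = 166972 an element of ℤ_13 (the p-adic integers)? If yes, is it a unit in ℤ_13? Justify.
x ∈ ℤ_13 but not a unit; v_13(x) = 3 > 0

ℤ_13 = {x ∈ ℚ_13 : v_13(x) ≥ 0} and ℤ_13^× = {x ∈ ℤ_13 : v_13(x) = 0}. Here v_13(166972) = v_13(num) − v_13(den) = 3; compare against these criteria.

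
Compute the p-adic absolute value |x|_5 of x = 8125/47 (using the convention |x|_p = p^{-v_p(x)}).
|8125/47|_5 = 1/625

Step 1 — compute v_5(x) by factoring powers of 5 out of the numerator and denominator: v_5(8125/47) = 4. Step 2 — apply |x|_p = p^{-v_p(x)} = 5^{-4} = 1/625.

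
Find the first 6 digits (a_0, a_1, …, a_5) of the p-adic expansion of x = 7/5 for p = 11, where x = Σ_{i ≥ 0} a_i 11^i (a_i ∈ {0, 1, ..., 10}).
(a_0, …, a_5) = (8, 6, 6, 6, 6, 6)

v_11(7/5) = 0 (numerator and denominator both coprime to 11), so x ∈ ℤ_11^×. Compute digits iteratively via a_i = x_i mod 11, x_{i+1} = (x_i − a_i)/11, with x_0 = x:
  x_0 = 7/5;  a_0 = 8;  x_1 = (x_0 − 8)/11 = -3/5
  x_1 = -3/5;  a_1 = 6;  x_2 = (x_1 − 6)/11 = -3/5
  x_2 = -3/5;  a_2 = 6;  x_3 = (x_2 − 6)/11 = -3/5
  x_3 = -3/5;  a_3 = 6;  x_4 = (x_3 − 6)/11 = -3/5
  x_4 = -3/5;  a_4 = 6;  x_5 = (x_4 − 6)/11 = -3/5
  x_5 = -3/5;  a_5 = 6;  x_6 = (x_5 − 6)/11 = -3/5
Digits: (8, 6, 6, 6, 6, 6).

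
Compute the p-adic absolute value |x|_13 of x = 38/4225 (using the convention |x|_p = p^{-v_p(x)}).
|38/4225|_13 = 169

Step 1 — compute v_13(x) by factoring powers of 13 out of the numerator and denominator: v_13(38/4225) = -2. Step 2 — apply |x|_p = p^{-v_p(x)} = 13^{2} = 169.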